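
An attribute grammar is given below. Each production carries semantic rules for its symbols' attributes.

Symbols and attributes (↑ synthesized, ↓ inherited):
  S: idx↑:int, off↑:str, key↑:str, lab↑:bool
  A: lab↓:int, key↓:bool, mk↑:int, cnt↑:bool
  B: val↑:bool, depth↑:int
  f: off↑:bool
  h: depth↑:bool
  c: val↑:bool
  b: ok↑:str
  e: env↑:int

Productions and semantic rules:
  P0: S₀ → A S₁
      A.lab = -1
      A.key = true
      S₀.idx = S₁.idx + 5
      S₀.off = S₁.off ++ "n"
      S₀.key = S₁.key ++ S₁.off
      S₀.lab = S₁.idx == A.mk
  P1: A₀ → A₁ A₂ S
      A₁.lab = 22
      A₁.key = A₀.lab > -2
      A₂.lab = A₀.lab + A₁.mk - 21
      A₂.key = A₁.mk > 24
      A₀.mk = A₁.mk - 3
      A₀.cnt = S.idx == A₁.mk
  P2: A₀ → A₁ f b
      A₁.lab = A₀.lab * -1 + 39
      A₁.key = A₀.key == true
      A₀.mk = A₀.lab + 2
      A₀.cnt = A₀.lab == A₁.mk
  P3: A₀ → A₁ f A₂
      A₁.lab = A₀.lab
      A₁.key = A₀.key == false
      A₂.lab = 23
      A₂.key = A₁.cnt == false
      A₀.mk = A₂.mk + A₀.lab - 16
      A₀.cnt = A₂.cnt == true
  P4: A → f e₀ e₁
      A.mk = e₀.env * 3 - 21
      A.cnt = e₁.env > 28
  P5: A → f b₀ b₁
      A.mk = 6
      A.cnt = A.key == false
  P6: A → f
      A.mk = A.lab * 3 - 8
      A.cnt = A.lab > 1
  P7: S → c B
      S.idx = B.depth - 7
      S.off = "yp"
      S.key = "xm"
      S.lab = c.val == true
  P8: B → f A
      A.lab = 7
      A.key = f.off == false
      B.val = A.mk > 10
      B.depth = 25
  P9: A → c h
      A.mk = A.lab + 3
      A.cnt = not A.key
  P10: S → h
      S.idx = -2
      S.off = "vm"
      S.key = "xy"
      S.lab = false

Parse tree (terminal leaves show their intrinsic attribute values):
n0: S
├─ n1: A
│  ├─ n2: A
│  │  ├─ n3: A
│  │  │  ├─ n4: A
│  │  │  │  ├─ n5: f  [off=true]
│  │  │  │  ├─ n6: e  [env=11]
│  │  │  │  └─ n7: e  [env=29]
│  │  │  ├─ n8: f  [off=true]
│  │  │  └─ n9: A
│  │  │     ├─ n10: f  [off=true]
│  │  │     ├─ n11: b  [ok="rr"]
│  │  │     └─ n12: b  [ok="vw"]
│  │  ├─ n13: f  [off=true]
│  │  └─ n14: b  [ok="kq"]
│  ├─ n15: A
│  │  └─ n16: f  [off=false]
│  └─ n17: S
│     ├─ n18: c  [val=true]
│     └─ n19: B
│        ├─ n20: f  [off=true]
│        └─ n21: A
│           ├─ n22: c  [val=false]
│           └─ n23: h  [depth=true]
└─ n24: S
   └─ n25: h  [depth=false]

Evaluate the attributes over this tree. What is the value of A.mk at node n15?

1. n1.lab = -1  [-1]
2. n1.key = true  [true]
3. n2.lab = 22  [22]
4. n2.key = true  [A₀.lab > -2]
5. n3.lab = 17  [A₀.lab * -1 + 39]
6. n3.key = true  [A₀.key == true]
7. n4.lab = 17  [A₀.lab]
8. n4.key = false  [A₀.key == false]
9. n5.off = true  [terminal]
10. n6.env = 11  [terminal]
11. n7.env = 29  [terminal]
12. n4.mk = 12  [e₀.env * 3 - 21]
13. n4.cnt = true  [e₁.env > 28]
14. n8.off = true  [terminal]
15. n9.lab = 23  [23]
16. n9.key = false  [A₁.cnt == false]
17. n10.off = true  [terminal]
18. n11.ok = "rr"  [terminal]
19. n12.ok = "vw"  [terminal]
20. n9.mk = 6  [6]
21. n9.cnt = true  [A.key == false]
22. n3.mk = 7  [A₂.mk + A₀.lab - 16]
23. n3.cnt = true  [A₂.cnt == true]
24. n13.off = true  [terminal]
25. n14.ok = "kq"  [terminal]
26. n2.mk = 24  [A₀.lab + 2]
27. n2.cnt = false  [A₀.lab == A₁.mk]
28. n15.lab = 2  [A₀.lab + A₁.mk - 21]
29. n15.key = false  [A₁.mk > 24]
30. n16.off = false  [terminal]
31. n15.mk = -2  [A.lab * 3 - 8]
32. n15.cnt = true  [A.lab > 1]
33. n18.val = true  [terminal]
34. n20.off = true  [terminal]
35. n21.lab = 7  [7]
36. n21.key = false  [f.off == false]
37. n22.val = false  [terminal]
38. n23.depth = true  [terminal]
39. n21.mk = 10  [A.lab + 3]
40. n21.cnt = true  [not A.key]
41. n19.val = false  [A.mk > 10]
42. n19.depth = 25  [25]
43. n17.idx = 18  [B.depth - 7]
44. n17.off = "yp"  ["yp"]
45. n17.key = "xm"  ["xm"]
46. n17.lab = true  [c.val == true]
47. n1.mk = 21  [A₁.mk - 3]
48. n1.cnt = false  [S.idx == A₁.mk]
49. n25.depth = false  [terminal]
50. n24.idx = -2  [-2]
51. n24.off = "vm"  ["vm"]
52. n24.key = "xy"  ["xy"]
53. n24.lab = false  [false]
54. n0.idx = 3  [S₁.idx + 5]
55. n0.off = "vmn"  [S₁.off ++ "n"]
56. n0.key = "xyvm"  [S₁.key ++ S₁.off]
57. n0.lab = false  [S₁.idx == A.mk]

-2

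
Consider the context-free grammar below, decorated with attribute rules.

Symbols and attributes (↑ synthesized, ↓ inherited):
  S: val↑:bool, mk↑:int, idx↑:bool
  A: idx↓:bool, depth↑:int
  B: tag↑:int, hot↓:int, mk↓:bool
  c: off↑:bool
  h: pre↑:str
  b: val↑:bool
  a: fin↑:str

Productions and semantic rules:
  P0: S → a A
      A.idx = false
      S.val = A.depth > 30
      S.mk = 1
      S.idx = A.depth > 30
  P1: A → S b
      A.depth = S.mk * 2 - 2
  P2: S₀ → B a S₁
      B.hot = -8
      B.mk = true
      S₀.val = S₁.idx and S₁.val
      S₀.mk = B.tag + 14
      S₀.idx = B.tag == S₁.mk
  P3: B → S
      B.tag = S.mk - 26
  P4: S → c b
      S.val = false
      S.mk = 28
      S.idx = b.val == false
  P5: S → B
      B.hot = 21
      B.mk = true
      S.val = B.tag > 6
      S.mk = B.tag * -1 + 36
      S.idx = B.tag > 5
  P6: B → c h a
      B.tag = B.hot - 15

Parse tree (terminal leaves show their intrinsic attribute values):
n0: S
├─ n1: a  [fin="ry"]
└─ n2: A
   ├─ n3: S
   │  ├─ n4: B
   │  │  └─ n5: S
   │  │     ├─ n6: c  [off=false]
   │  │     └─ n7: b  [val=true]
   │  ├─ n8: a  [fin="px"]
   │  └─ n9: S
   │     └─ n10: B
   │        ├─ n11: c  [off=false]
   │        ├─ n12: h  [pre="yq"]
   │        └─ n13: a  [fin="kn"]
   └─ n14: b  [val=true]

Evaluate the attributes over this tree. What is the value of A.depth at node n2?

30

1. n1.fin = "ry"  [terminal]
2. n2.idx = false  [false]
3. n4.hot = -8  [-8]
4. n4.mk = true  [true]
5. n6.off = false  [terminal]
6. n7.val = true  [terminal]
7. n5.val = false  [false]
8. n5.mk = 28  [28]
9. n5.idx = false  [b.val == false]
10. n4.tag = 2  [S.mk - 26]
11. n8.fin = "px"  [terminal]
12. n10.hot = 21  [21]
13. n10.mk = true  [true]
14. n11.off = false  [terminal]
15. n12.pre = "yq"  [terminal]
16. n13.fin = "kn"  [terminal]
17. n10.tag = 6  [B.hot - 15]
18. n9.val = false  [B.tag > 6]
19. n9.mk = 30  [B.tag * -1 + 36]
20. n9.idx = true  [B.tag > 5]
21. n3.val = false  [S₁.idx and S₁.val]
22. n3.mk = 16  [B.tag + 14]
23. n3.idx = false  [B.tag == S₁.mk]
24. n14.val = true  [terminal]
25. n2.depth = 30  [S.mk * 2 - 2]
26. n0.val = false  [A.depth > 30]
27. n0.mk = 1  [1]
28. n0.idx = false  [A.depth > 30]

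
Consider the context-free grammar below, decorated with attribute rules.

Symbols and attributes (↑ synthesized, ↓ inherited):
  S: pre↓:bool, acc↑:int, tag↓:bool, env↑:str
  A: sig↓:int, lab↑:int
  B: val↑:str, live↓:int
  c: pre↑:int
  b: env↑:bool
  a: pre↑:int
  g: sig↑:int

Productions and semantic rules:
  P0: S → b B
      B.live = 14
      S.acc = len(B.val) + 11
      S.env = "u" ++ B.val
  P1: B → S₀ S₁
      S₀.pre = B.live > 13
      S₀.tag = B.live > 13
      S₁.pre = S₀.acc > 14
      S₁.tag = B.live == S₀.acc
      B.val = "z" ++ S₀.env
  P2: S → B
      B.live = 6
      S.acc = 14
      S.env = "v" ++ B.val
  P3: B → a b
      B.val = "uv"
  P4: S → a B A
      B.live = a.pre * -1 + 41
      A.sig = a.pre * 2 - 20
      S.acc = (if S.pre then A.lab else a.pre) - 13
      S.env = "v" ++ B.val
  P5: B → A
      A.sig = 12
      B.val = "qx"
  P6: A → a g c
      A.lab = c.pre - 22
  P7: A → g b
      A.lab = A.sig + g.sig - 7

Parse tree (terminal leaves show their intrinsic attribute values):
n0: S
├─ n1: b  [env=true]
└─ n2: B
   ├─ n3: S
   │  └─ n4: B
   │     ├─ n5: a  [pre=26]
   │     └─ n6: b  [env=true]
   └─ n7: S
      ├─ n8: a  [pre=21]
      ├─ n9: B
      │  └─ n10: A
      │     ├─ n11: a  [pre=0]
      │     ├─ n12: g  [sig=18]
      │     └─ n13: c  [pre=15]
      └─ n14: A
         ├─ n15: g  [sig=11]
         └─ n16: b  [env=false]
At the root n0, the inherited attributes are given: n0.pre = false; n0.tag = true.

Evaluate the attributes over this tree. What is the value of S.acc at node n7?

1. n0.pre = false  [given at root]
2. n0.tag = true  [given at root]
3. n1.env = true  [terminal]
4. n2.live = 14  [14]
5. n3.pre = true  [B.live > 13]
6. n3.tag = true  [B.live > 13]
7. n4.live = 6  [6]
8. n5.pre = 26  [terminal]
9. n6.env = true  [terminal]
10. n4.val = "uv"  ["uv"]
11. n3.acc = 14  [14]
12. n3.env = "vuv"  ["v" ++ B.val]
13. n7.pre = false  [S₀.acc > 14]
14. n7.tag = true  [B.live == S₀.acc]
15. n8.pre = 21  [terminal]
16. n9.live = 20  [a.pre * -1 + 41]
17. n10.sig = 12  [12]
18. n11.pre = 0  [terminal]
19. n12.sig = 18  [terminal]
20. n13.pre = 15  [terminal]
21. n10.lab = -7  [c.pre - 22]
22. n9.val = "qx"  ["qx"]
23. n14.sig = 22  [a.pre * 2 - 20]
24. n15.sig = 11  [terminal]
25. n16.env = false  [terminal]
26. n14.lab = 26  [A.sig + g.sig - 7]
27. n7.acc = 8  [(if S.pre then A.lab else a.pre) - 13]
28. n7.env = "vqx"  ["v" ++ B.val]
29. n2.val = "zvuv"  ["z" ++ S₀.env]
30. n0.acc = 15  [len(B.val) + 11]
31. n0.env = "uzvuv"  ["u" ++ B.val]

8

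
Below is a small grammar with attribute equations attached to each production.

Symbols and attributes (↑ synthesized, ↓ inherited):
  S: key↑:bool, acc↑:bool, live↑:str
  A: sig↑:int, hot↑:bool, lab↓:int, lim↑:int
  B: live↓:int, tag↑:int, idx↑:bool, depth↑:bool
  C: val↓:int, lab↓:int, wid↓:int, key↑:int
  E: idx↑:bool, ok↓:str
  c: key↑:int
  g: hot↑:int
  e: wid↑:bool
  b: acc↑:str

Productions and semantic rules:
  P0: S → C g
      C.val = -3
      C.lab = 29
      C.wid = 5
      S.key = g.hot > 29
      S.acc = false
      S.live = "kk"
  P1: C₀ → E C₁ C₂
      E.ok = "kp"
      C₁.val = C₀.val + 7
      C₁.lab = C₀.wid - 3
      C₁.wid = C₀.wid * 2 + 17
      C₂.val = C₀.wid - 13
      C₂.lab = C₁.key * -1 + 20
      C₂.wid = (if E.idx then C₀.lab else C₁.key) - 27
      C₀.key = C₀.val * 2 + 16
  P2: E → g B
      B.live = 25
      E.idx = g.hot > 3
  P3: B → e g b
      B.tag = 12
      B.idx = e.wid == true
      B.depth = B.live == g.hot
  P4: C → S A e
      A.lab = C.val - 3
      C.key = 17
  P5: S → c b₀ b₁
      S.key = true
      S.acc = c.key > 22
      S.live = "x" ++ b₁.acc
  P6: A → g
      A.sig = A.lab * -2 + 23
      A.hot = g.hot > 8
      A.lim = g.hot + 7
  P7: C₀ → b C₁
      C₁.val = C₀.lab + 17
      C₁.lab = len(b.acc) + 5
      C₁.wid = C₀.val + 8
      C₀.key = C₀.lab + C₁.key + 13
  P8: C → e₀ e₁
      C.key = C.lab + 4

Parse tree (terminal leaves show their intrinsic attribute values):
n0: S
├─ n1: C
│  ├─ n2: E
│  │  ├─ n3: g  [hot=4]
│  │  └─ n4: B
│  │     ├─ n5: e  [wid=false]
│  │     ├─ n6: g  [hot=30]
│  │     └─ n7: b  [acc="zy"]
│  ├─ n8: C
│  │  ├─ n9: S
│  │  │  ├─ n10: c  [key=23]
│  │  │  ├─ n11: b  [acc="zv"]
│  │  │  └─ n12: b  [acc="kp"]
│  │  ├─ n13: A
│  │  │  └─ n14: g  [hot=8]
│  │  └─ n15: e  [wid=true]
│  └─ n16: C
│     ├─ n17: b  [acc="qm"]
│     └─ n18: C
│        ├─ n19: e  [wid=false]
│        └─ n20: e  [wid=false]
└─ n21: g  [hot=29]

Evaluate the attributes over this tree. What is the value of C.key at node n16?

27

1. n1.val = -3  [-3]
2. n1.lab = 29  [29]
3. n1.wid = 5  [5]
4. n2.ok = "kp"  ["kp"]
5. n3.hot = 4  [terminal]
6. n4.live = 25  [25]
7. n5.wid = false  [terminal]
8. n6.hot = 30  [terminal]
9. n7.acc = "zy"  [terminal]
10. n4.tag = 12  [12]
11. n4.idx = false  [e.wid == true]
12. n4.depth = false  [B.live == g.hot]
13. n2.idx = true  [g.hot > 3]
14. n8.val = 4  [C₀.val + 7]
15. n8.lab = 2  [C₀.wid - 3]
16. n8.wid = 27  [C₀.wid * 2 + 17]
17. n10.key = 23  [terminal]
18. n11.acc = "zv"  [terminal]
19. n12.acc = "kp"  [terminal]
20. n9.key = true  [true]
21. n9.acc = true  [c.key > 22]
22. n9.live = "xkp"  ["x" ++ b₁.acc]
23. n13.lab = 1  [C.val - 3]
24. n14.hot = 8  [terminal]
25. n13.sig = 21  [A.lab * -2 + 23]
26. n13.hot = false  [g.hot > 8]
27. n13.lim = 15  [g.hot + 7]
28. n15.wid = true  [terminal]
29. n8.key = 17  [17]
30. n16.val = -8  [C₀.wid - 13]
31. n16.lab = 3  [C₁.key * -1 + 20]
32. n16.wid = 2  [(if E.idx then C₀.lab else C₁.key) - 27]
33. n17.acc = "qm"  [terminal]
34. n18.val = 20  [C₀.lab + 17]
35. n18.lab = 7  [len(b.acc) + 5]
36. n18.wid = 0  [C₀.val + 8]
37. n19.wid = false  [terminal]
38. n20.wid = false  [terminal]
39. n18.key = 11  [C.lab + 4]
40. n16.key = 27  [C₀.lab + C₁.key + 13]
41. n1.key = 10  [C₀.val * 2 + 16]
42. n21.hot = 29  [terminal]
43. n0.key = false  [g.hot > 29]
44. n0.acc = false  [false]
45. n0.live = "kk"  ["kk"]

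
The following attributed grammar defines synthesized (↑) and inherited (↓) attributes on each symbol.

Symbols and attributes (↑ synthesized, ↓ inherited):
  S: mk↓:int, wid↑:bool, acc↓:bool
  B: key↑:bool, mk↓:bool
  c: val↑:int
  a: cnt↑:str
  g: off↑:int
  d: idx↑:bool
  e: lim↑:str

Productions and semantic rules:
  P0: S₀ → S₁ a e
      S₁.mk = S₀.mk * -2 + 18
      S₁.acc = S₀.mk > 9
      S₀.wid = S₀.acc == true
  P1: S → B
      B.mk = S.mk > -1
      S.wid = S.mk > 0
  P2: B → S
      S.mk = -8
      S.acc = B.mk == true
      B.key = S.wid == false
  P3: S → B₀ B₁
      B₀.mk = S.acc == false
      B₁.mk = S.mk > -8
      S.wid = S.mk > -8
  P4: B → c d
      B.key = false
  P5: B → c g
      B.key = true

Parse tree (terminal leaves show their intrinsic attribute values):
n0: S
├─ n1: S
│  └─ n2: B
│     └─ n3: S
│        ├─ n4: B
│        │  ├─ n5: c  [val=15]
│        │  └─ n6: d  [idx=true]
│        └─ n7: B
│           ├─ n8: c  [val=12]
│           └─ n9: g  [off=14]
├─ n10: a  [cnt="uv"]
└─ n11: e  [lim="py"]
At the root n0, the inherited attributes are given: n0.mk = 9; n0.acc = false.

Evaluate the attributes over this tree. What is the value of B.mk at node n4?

false

1. n0.mk = 9  [given at root]
2. n0.acc = false  [given at root]
3. n1.mk = 0  [S₀.mk * -2 + 18]
4. n1.acc = false  [S₀.mk > 9]
5. n2.mk = true  [S.mk > -1]
6. n3.mk = -8  [-8]
7. n3.acc = true  [B.mk == true]
8. n4.mk = false  [S.acc == false]
9. n5.val = 15  [terminal]
10. n6.idx = true  [terminal]
11. n4.key = false  [false]
12. n7.mk = false  [S.mk > -8]
13. n8.val = 12  [terminal]
14. n9.off = 14  [terminal]
15. n7.key = true  [true]
16. n3.wid = false  [S.mk > -8]
17. n2.key = true  [S.wid == false]
18. n1.wid = false  [S.mk > 0]
19. n10.cnt = "uv"  [terminal]
20. n11.lim = "py"  [terminal]
21. n0.wid = false  [S₀.acc == true]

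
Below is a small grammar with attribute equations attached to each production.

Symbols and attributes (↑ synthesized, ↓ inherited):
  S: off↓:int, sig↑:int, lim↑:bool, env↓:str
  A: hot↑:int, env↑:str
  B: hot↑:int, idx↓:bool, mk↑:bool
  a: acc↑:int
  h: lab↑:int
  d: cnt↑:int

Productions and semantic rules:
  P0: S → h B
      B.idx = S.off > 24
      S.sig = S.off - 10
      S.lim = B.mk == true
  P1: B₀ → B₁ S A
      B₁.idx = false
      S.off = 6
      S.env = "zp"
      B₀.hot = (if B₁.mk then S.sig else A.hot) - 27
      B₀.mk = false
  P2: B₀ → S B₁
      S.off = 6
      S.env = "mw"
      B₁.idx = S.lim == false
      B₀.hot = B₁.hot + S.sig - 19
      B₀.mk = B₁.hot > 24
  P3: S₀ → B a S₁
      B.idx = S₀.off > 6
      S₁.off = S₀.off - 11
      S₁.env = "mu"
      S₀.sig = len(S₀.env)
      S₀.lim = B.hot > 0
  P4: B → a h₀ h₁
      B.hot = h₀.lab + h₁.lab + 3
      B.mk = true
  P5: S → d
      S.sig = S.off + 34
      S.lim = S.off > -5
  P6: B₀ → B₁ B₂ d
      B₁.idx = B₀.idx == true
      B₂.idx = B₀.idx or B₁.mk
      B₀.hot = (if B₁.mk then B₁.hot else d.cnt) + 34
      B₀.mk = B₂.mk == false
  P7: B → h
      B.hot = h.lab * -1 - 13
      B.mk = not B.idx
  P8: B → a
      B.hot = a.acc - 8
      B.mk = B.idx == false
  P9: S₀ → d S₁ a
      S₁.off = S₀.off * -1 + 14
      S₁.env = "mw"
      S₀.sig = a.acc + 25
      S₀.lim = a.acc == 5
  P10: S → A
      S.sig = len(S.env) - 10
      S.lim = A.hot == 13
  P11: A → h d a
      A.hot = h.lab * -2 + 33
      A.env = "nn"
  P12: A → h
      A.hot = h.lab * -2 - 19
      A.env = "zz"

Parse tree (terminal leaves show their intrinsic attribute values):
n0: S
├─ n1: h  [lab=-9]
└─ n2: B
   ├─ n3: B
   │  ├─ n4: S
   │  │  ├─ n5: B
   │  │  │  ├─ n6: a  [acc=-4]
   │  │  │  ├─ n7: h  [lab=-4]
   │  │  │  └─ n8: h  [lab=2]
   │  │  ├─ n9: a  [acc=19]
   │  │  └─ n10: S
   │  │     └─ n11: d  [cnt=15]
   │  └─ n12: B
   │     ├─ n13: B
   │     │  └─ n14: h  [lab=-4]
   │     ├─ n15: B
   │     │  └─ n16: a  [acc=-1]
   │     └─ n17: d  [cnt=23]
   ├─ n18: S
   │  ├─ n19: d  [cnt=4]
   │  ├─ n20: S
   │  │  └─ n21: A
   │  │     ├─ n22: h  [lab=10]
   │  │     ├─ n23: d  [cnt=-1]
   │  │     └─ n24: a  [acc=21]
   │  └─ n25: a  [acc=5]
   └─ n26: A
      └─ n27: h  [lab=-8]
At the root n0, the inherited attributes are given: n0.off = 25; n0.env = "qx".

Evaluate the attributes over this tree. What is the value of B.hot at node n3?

8

1. n0.off = 25  [given at root]
2. n0.env = "qx"  [given at root]
3. n1.lab = -9  [terminal]
4. n2.idx = true  [S.off > 24]
5. n3.idx = false  [false]
6. n4.off = 6  [6]
7. n4.env = "mw"  ["mw"]
8. n5.idx = false  [S₀.off > 6]
9. n6.acc = -4  [terminal]
10. n7.lab = -4  [terminal]
11. n8.lab = 2  [terminal]
12. n5.hot = 1  [h₀.lab + h₁.lab + 3]
13. n5.mk = true  [true]
14. n9.acc = 19  [terminal]
15. n10.off = -5  [S₀.off - 11]
16. n10.env = "mu"  ["mu"]
17. n11.cnt = 15  [terminal]
18. n10.sig = 29  [S.off + 34]
19. n10.lim = false  [S.off > -5]
20. n4.sig = 2  [len(S₀.env)]
21. n4.lim = true  [B.hot > 0]
22. n12.idx = false  [S.lim == false]
23. n13.idx = false  [B₀.idx == true]
24. n14.lab = -4  [terminal]
25. n13.hot = -9  [h.lab * -1 - 13]
26. n13.mk = true  [not B.idx]
27. n15.idx = true  [B₀.idx or B₁.mk]
28. n16.acc = -1  [terminal]
29. n15.hot = -9  [a.acc - 8]
30. n15.mk = false  [B.idx == false]
31. n17.cnt = 23  [terminal]
32. n12.hot = 25  [(if B₁.mk then B₁.hot else d.cnt) + 34]
33. n12.mk = true  [B₂.mk == false]
34. n3.hot = 8  [B₁.hot + S.sig - 19]
35. n3.mk = true  [B₁.hot > 24]
36. n18.off = 6  [6]
37. n18.env = "zp"  ["zp"]
38. n19.cnt = 4  [terminal]
39. n20.off = 8  [S₀.off * -1 + 14]
40. n20.env = "mw"  ["mw"]
41. n22.lab = 10  [terminal]
42. n23.cnt = -1  [terminal]
43. n24.acc = 21  [terminal]
44. n21.hot = 13  [h.lab * -2 + 33]
45. n21.env = "nn"  ["nn"]
46. n20.sig = -8  [len(S.env) - 10]
47. n20.lim = true  [A.hot == 13]
48. n25.acc = 5  [terminal]
49. n18.sig = 30  [a.acc + 25]
50. n18.lim = true  [a.acc == 5]
51. n27.lab = -8  [terminal]
52. n26.hot = -3  [h.lab * -2 - 19]
53. n26.env = "zz"  ["zz"]
54. n2.hot = 3  [(if B₁.mk then S.sig else A.hot) - 27]
55. n2.mk = false  [false]
56. n0.sig = 15  [S.off - 10]
57. n0.lim = false  [B.mk == true]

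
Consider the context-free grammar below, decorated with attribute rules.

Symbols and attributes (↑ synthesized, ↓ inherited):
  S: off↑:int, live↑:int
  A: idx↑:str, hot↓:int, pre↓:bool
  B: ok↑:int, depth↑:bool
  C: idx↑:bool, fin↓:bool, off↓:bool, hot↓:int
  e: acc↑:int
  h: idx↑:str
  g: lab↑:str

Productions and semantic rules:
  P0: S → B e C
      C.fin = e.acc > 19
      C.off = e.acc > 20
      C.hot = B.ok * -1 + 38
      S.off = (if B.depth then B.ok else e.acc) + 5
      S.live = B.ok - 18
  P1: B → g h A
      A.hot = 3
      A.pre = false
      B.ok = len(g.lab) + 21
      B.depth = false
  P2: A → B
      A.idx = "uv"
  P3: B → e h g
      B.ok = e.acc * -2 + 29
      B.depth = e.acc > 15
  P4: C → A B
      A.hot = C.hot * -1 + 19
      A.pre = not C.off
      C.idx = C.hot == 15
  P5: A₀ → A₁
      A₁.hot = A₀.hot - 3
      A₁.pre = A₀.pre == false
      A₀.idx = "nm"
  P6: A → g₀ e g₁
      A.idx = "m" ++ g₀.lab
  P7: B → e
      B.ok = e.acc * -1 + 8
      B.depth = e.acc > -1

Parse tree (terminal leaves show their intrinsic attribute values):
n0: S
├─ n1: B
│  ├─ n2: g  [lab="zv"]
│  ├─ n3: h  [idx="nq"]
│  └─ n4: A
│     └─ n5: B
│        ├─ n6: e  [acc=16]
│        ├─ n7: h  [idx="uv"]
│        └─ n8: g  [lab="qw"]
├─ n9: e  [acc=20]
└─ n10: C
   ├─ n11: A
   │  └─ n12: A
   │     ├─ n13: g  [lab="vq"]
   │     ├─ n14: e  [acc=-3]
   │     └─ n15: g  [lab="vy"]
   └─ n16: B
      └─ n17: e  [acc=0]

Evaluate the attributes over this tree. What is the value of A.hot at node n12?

1. n2.lab = "zv"  [terminal]
2. n3.idx = "nq"  [terminal]
3. n4.hot = 3  [3]
4. n4.pre = false  [false]
5. n6.acc = 16  [terminal]
6. n7.idx = "uv"  [terminal]
7. n8.lab = "qw"  [terminal]
8. n5.ok = -3  [e.acc * -2 + 29]
9. n5.depth = true  [e.acc > 15]
10. n4.idx = "uv"  ["uv"]
11. n1.ok = 23  [len(g.lab) + 21]
12. n1.depth = false  [false]
13. n9.acc = 20  [terminal]
14. n10.fin = true  [e.acc > 19]
15. n10.off = false  [e.acc > 20]
16. n10.hot = 15  [B.ok * -1 + 38]
17. n11.hot = 4  [C.hot * -1 + 19]
18. n11.pre = true  [not C.off]
19. n12.hot = 1  [A₀.hot - 3]
20. n12.pre = false  [A₀.pre == false]
21. n13.lab = "vq"  [terminal]
22. n14.acc = -3  [terminal]
23. n15.lab = "vy"  [terminal]
24. n12.idx = "mvq"  ["m" ++ g₀.lab]
25. n11.idx = "nm"  ["nm"]
26. n17.acc = 0  [terminal]
27. n16.ok = 8  [e.acc * -1 + 8]
28. n16.depth = true  [e.acc > -1]
29. n10.idx = true  [C.hot == 15]
30. n0.off = 25  [(if B.depth then B.ok else e.acc) + 5]
31. n0.live = 5  [B.ok - 18]

1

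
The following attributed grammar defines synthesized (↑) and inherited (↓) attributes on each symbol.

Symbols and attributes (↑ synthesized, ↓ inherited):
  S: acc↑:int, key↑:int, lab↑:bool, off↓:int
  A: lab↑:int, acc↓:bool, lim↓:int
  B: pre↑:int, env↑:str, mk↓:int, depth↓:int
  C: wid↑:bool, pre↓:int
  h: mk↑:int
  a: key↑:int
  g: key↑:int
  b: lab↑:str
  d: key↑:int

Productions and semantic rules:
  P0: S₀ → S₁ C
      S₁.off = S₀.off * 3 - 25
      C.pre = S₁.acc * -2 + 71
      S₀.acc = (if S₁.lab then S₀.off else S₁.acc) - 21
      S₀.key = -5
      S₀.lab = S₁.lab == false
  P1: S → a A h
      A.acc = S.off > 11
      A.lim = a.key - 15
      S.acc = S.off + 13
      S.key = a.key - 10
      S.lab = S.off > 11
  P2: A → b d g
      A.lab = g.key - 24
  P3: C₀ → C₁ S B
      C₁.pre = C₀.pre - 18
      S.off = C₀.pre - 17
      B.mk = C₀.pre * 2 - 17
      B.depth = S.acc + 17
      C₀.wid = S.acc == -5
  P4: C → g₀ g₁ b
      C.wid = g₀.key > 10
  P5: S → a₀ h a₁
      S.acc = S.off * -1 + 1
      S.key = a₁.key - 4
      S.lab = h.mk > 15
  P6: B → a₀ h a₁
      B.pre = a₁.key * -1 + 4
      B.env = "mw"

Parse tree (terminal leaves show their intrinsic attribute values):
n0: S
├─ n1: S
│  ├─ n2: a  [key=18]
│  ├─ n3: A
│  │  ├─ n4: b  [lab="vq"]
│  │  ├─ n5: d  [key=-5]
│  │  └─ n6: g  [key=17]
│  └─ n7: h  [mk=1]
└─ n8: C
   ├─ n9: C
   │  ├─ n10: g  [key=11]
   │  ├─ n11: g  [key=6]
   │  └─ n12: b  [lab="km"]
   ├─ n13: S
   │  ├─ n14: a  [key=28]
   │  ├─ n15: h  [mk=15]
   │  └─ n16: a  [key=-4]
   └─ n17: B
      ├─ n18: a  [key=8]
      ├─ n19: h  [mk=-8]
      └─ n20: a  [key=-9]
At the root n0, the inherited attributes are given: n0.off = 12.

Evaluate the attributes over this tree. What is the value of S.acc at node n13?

1. n0.off = 12  [given at root]
2. n1.off = 11  [S₀.off * 3 - 25]
3. n2.key = 18  [terminal]
4. n3.acc = false  [S.off > 11]
5. n3.lim = 3  [a.key - 15]
6. n4.lab = "vq"  [terminal]
7. n5.key = -5  [terminal]
8. n6.key = 17  [terminal]
9. n3.lab = -7  [g.key - 24]
10. n7.mk = 1  [terminal]
11. n1.acc = 24  [S.off + 13]
12. n1.key = 8  [a.key - 10]
13. n1.lab = false  [S.off > 11]
14. n8.pre = 23  [S₁.acc * -2 + 71]
15. n9.pre = 5  [C₀.pre - 18]
16. n10.key = 11  [terminal]
17. n11.key = 6  [terminal]
18. n12.lab = "km"  [terminal]
19. n9.wid = true  [g₀.key > 10]
20. n13.off = 6  [C₀.pre - 17]
21. n14.key = 28  [terminal]
22. n15.mk = 15  [terminal]
23. n16.key = -4  [terminal]
24. n13.acc = -5  [S.off * -1 + 1]
25. n13.key = -8  [a₁.key - 4]
26. n13.lab = false  [h.mk > 15]
27. n17.mk = 29  [C₀.pre * 2 - 17]
28. n17.depth = 12  [S.acc + 17]
29. n18.key = 8  [terminal]
30. n19.mk = -8  [terminal]
31. n20.key = -9  [terminal]
32. n17.pre = 13  [a₁.key * -1 + 4]
33. n17.env = "mw"  ["mw"]
34. n8.wid = true  [S.acc == -5]
35. n0.acc = 3  [(if S₁.lab then S₀.off else S₁.acc) - 21]
36. n0.key = -5  [-5]
37. n0.lab = true  [S₁.lab == false]

-5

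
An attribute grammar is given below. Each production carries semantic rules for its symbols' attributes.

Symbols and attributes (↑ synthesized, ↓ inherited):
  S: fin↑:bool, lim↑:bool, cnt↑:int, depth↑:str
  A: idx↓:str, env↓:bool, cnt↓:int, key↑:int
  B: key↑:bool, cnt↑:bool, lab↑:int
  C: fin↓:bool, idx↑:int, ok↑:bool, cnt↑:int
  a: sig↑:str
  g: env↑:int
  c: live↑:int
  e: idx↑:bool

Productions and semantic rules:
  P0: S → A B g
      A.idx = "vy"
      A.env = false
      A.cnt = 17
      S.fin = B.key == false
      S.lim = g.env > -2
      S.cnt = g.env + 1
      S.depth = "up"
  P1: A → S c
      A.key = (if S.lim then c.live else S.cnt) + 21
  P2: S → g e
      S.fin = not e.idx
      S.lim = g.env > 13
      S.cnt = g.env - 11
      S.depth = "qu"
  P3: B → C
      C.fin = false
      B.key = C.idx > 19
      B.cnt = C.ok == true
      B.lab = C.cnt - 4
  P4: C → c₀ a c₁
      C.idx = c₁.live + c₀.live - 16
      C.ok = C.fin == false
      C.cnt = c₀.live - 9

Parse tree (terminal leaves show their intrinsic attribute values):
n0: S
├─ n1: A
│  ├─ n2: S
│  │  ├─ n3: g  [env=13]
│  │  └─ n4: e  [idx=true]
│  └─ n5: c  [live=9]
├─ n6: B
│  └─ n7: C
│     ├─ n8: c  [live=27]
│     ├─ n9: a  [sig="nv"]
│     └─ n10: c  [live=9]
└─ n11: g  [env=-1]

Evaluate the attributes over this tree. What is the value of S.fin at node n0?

false

1. n1.idx = "vy"  ["vy"]
2. n1.env = false  [false]
3. n1.cnt = 17  [17]
4. n3.env = 13  [terminal]
5. n4.idx = true  [terminal]
6. n2.fin = false  [not e.idx]
7. n2.lim = false  [g.env > 13]
8. n2.cnt = 2  [g.env - 11]
9. n2.depth = "qu"  ["qu"]
10. n5.live = 9  [terminal]
11. n1.key = 23  [(if S.lim then c.live else S.cnt) + 21]
12. n7.fin = false  [false]
13. n8.live = 27  [terminal]
14. n9.sig = "nv"  [terminal]
15. n10.live = 9  [terminal]
16. n7.idx = 20  [c₁.live + c₀.live - 16]
17. n7.ok = true  [C.fin == false]
18. n7.cnt = 18  [c₀.live - 9]
19. n6.key = true  [C.idx > 19]
20. n6.cnt = true  [C.ok == true]
21. n6.lab = 14  [C.cnt - 4]
22. n11.env = -1  [terminal]
23. n0.fin = false  [B.key == false]
24. n0.lim = true  [g.env > -2]
25. n0.cnt = 0  [g.env + 1]
26. n0.depth = "up"  ["up"]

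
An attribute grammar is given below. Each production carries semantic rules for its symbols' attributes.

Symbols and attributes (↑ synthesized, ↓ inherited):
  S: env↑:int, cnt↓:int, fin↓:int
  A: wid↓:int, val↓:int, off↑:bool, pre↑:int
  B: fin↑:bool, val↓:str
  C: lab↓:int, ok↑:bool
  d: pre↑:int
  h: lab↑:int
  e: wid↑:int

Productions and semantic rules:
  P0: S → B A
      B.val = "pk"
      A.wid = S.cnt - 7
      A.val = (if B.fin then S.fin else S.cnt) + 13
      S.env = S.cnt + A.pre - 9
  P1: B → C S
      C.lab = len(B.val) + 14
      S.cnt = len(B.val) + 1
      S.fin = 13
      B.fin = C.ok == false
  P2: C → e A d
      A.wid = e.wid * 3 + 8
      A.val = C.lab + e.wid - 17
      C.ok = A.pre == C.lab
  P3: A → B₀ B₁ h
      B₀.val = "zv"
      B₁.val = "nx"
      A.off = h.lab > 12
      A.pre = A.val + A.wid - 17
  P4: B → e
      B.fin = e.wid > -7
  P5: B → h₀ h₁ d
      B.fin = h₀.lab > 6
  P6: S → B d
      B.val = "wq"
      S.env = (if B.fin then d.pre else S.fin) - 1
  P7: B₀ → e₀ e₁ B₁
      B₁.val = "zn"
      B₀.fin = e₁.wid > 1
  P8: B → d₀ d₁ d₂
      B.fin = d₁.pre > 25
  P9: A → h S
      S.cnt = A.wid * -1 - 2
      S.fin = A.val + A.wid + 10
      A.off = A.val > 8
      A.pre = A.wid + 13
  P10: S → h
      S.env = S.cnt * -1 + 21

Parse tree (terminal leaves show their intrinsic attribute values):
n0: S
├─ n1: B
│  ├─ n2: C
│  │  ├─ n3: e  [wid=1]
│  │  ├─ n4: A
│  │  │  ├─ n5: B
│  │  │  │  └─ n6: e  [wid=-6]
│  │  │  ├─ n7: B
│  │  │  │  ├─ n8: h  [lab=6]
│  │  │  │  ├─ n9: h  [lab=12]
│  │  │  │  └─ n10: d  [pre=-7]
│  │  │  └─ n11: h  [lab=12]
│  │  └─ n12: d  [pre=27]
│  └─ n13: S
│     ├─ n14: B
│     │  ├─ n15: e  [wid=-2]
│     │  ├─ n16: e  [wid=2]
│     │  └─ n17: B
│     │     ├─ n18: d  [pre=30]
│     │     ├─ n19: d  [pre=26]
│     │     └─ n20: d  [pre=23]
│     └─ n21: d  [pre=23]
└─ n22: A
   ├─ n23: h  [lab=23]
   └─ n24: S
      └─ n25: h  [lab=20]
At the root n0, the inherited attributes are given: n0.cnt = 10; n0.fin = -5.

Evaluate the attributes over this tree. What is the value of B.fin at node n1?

true

1. n0.cnt = 10  [given at root]
2. n0.fin = -5  [given at root]
3. n1.val = "pk"  ["pk"]
4. n2.lab = 16  [len(B.val) + 14]
5. n3.wid = 1  [terminal]
6. n4.wid = 11  [e.wid * 3 + 8]
7. n4.val = 0  [C.lab + e.wid - 17]
8. n5.val = "zv"  ["zv"]
9. n6.wid = -6  [terminal]
10. n5.fin = true  [e.wid > -7]
11. n7.val = "nx"  ["nx"]
12. n8.lab = 6  [terminal]
13. n9.lab = 12  [terminal]
14. n10.pre = -7  [terminal]
15. n7.fin = false  [h₀.lab > 6]
16. n11.lab = 12  [terminal]
17. n4.off = false  [h.lab > 12]
18. n4.pre = -6  [A.val + A.wid - 17]
19. n12.pre = 27  [terminal]
20. n2.ok = false  [A.pre == C.lab]
21. n13.cnt = 3  [len(B.val) + 1]
22. n13.fin = 13  [13]
23. n14.val = "wq"  ["wq"]
24. n15.wid = -2  [terminal]
25. n16.wid = 2  [terminal]
26. n17.val = "zn"  ["zn"]
27. n18.pre = 30  [terminal]
28. n19.pre = 26  [terminal]
29. n20.pre = 23  [terminal]
30. n17.fin = true  [d₁.pre > 25]
31. n14.fin = true  [e₁.wid > 1]
32. n21.pre = 23  [terminal]
33. n13.env = 22  [(if B.fin then d.pre else S.fin) - 1]
34. n1.fin = true  [C.ok == false]
35. n22.wid = 3  [S.cnt - 7]
36. n22.val = 8  [(if B.fin then S.fin else S.cnt) + 13]
37. n23.lab = 23  [terminal]
38. n24.cnt = -5  [A.wid * -1 - 2]
39. n24.fin = 21  [A.val + A.wid + 10]
40. n25.lab = 20  [terminal]
41. n24.env = 26  [S.cnt * -1 + 21]
42. n22.off = false  [A.val > 8]
43. n22.pre = 16  [A.wid + 13]
44. n0.env = 17  [S.cnt + A.pre - 9]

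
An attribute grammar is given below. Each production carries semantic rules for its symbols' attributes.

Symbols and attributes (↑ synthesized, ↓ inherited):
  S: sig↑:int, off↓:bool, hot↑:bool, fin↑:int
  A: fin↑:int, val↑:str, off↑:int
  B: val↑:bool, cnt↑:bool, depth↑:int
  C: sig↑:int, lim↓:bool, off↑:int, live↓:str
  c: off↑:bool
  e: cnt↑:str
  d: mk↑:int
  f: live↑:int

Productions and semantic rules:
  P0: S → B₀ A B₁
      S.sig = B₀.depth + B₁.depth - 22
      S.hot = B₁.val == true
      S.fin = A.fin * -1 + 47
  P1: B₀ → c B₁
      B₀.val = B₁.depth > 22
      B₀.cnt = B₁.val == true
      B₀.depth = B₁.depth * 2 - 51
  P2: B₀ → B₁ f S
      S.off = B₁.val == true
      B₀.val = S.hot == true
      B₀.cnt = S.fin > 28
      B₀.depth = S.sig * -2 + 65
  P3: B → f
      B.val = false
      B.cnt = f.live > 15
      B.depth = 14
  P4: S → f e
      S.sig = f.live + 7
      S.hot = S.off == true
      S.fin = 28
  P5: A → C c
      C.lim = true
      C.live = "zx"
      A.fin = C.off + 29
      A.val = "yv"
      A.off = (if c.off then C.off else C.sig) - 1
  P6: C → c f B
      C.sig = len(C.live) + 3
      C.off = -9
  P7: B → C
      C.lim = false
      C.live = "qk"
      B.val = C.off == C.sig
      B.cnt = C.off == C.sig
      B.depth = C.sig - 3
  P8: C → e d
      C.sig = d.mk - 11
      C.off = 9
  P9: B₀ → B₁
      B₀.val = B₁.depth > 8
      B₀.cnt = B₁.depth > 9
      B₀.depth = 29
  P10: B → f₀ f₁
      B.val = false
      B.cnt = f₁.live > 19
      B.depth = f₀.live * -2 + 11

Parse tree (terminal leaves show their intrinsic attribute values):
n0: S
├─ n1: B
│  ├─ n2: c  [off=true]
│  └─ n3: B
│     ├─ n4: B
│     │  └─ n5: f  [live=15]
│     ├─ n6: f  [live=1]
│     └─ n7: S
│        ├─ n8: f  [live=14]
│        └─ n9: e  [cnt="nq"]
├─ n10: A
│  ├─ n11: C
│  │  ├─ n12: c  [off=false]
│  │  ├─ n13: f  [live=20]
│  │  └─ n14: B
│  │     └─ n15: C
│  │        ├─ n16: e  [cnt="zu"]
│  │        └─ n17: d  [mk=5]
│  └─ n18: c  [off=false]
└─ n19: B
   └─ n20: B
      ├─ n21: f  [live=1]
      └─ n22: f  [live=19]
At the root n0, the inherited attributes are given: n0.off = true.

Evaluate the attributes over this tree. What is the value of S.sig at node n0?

2

1. n0.off = true  [given at root]
2. n2.off = true  [terminal]
3. n5.live = 15  [terminal]
4. n4.val = false  [false]
5. n4.cnt = false  [f.live > 15]
6. n4.depth = 14  [14]
7. n6.live = 1  [terminal]
8. n7.off = false  [B₁.val == true]
9. n8.live = 14  [terminal]
10. n9.cnt = "nq"  [terminal]
11. n7.sig = 21  [f.live + 7]
12. n7.hot = false  [S.off == true]
13. n7.fin = 28  [28]
14. n3.val = false  [S.hot == true]
15. n3.cnt = false  [S.fin > 28]
16. n3.depth = 23  [S.sig * -2 + 65]
17. n1.val = true  [B₁.depth > 22]
18. n1.cnt = false  [B₁.val == true]
19. n1.depth = -5  [B₁.depth * 2 - 51]
20. n11.lim = true  [true]
21. n11.live = "zx"  ["zx"]
22. n12.off = false  [terminal]
23. n13.live = 20  [terminal]
24. n15.lim = false  [false]
25. n15.live = "qk"  ["qk"]
26. n16.cnt = "zu"  [terminal]
27. n17.mk = 5  [terminal]
28. n15.sig = -6  [d.mk - 11]
29. n15.off = 9  [9]
30. n14.val = false  [C.off == C.sig]
31. n14.cnt = false  [C.off == C.sig]
32. n14.depth = -9  [C.sig - 3]
33. n11.sig = 5  [len(C.live) + 3]
34. n11.off = -9  [-9]
35. n18.off = false  [terminal]
36. n10.fin = 20  [C.off + 29]
37. n10.val = "yv"  ["yv"]
38. n10.off = 4  [(if c.off then C.off else C.sig) - 1]
39. n21.live = 1  [terminal]
40. n22.live = 19  [terminal]
41. n20.val = false  [false]
42. n20.cnt = false  [f₁.live > 19]
43. n20.depth = 9  [f₀.live * -2 + 11]
44. n19.val = true  [B₁.depth > 8]
45. n19.cnt = false  [B₁.depth > 9]
46. n19.depth = 29  [29]
47. n0.sig = 2  [B₀.depth + B₁.depth - 22]
48. n0.hot = true  [B₁.val == true]
49. n0.fin = 27  [A.fin * -1 + 47]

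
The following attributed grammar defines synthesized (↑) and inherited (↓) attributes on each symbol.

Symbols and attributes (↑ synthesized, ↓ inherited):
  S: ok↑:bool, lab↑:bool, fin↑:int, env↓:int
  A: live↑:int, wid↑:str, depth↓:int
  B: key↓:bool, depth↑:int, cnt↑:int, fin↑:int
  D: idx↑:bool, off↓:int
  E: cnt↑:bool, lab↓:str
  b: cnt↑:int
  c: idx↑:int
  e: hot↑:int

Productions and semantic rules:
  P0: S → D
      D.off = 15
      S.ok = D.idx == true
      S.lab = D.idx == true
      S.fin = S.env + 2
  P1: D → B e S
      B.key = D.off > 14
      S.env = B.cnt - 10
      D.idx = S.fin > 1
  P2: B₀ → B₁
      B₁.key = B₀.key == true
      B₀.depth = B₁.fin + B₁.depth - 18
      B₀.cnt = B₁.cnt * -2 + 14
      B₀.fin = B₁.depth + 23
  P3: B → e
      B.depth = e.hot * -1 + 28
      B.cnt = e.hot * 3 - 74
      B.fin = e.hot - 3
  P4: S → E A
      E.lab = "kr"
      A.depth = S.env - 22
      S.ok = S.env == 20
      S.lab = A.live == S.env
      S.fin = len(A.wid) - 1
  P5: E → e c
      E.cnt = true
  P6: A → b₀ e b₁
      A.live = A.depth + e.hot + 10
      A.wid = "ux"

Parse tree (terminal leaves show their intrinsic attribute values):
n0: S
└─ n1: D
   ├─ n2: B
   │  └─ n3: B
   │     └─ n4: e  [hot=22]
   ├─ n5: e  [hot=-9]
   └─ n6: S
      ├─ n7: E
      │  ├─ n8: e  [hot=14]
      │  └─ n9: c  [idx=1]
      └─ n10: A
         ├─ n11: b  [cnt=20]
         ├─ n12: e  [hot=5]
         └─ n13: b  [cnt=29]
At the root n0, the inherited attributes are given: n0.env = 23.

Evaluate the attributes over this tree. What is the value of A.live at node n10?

13

1. n0.env = 23  [given at root]
2. n1.off = 15  [15]
3. n2.key = true  [D.off > 14]
4. n3.key = true  [B₀.key == true]
5. n4.hot = 22  [terminal]
6. n3.depth = 6  [e.hot * -1 + 28]
7. n3.cnt = -8  [e.hot * 3 - 74]
8. n3.fin = 19  [e.hot - 3]
9. n2.depth = 7  [B₁.fin + B₁.depth - 18]
10. n2.cnt = 30  [B₁.cnt * -2 + 14]
11. n2.fin = 29  [B₁.depth + 23]
12. n5.hot = -9  [terminal]
13. n6.env = 20  [B.cnt - 10]
14. n7.lab = "kr"  ["kr"]
15. n8.hot = 14  [terminal]
16. n9.idx = 1  [terminal]
17. n7.cnt = true  [true]
18. n10.depth = -2  [S.env - 22]
19. n11.cnt = 20  [terminal]
20. n12.hot = 5  [terminal]
21. n13.cnt = 29  [terminal]
22. n10.live = 13  [A.depth + e.hot + 10]
23. n10.wid = "ux"  ["ux"]
24. n6.ok = true  [S.env == 20]
25. n6.lab = false  [A.live == S.env]
26. n6.fin = 1  [len(A.wid) - 1]
27. n1.idx = false  [S.fin > 1]
28. n0.ok = false  [D.idx == true]
29. n0.lab = false  [D.idx == true]
30. n0.fin = 25  [S.env + 2]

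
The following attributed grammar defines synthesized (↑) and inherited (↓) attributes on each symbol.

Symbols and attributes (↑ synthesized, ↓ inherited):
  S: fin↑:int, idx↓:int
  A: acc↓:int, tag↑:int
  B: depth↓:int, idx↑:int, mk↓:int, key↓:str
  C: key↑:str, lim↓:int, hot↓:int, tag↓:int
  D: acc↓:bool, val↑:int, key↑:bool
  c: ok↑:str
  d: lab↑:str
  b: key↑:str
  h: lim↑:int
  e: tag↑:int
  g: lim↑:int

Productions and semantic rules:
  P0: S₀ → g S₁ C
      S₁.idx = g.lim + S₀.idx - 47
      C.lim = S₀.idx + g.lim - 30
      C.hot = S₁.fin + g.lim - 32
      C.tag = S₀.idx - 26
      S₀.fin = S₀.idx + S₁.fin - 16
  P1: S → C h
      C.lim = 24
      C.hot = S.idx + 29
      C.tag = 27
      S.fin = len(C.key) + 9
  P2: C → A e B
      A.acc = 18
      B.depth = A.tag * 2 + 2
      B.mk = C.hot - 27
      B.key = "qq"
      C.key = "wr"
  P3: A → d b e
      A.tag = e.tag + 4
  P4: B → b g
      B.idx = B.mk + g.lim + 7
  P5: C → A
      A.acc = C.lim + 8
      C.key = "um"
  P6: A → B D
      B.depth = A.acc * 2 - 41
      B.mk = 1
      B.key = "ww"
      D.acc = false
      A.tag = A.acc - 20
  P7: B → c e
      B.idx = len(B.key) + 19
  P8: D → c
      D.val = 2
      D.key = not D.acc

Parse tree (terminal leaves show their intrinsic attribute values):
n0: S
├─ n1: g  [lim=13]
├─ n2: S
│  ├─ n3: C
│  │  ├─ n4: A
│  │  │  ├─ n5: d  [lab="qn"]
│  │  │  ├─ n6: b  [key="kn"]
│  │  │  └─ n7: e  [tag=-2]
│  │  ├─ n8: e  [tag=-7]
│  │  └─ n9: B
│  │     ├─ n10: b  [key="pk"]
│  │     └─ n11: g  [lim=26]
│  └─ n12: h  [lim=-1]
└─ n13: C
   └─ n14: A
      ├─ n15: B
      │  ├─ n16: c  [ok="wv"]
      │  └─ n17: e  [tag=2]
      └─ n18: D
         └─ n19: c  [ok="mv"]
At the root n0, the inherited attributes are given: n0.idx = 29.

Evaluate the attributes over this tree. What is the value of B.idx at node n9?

1. n0.idx = 29  [given at root]
2. n1.lim = 13  [terminal]
3. n2.idx = -5  [g.lim + S₀.idx - 47]
4. n3.lim = 24  [24]
5. n3.hot = 24  [S.idx + 29]
6. n3.tag = 27  [27]
7. n4.acc = 18  [18]
8. n5.lab = "qn"  [terminal]
9. n6.key = "kn"  [terminal]
10. n7.tag = -2  [terminal]
11. n4.tag = 2  [e.tag + 4]
12. n8.tag = -7  [terminal]
13. n9.depth = 6  [A.tag * 2 + 2]
14. n9.mk = -3  [C.hot - 27]
15. n9.key = "qq"  ["qq"]
16. n10.key = "pk"  [terminal]
17. n11.lim = 26  [terminal]
18. n9.idx = 30  [B.mk + g.lim + 7]
19. n3.key = "wr"  ["wr"]
20. n12.lim = -1  [terminal]
21. n2.fin = 11  [len(C.key) + 9]
22. n13.lim = 12  [S₀.idx + g.lim - 30]
23. n13.hot = -8  [S₁.fin + g.lim - 32]
24. n13.tag = 3  [S₀.idx - 26]
25. n14.acc = 20  [C.lim + 8]
26. n15.depth = -1  [A.acc * 2 - 41]
27. n15.mk = 1  [1]
28. n15.key = "ww"  ["ww"]
29. n16.ok = "wv"  [terminal]
30. n17.tag = 2  [terminal]
31. n15.idx = 21  [len(B.key) + 19]
32. n18.acc = false  [false]
33. n19.ok = "mv"  [terminal]
34. n18.val = 2  [2]
35. n18.key = true  [not D.acc]
36. n14.tag = 0  [A.acc - 20]
37. n13.key = "um"  ["um"]
38. n0.fin = 24  [S₀.idx + S₁.fin - 16]

30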